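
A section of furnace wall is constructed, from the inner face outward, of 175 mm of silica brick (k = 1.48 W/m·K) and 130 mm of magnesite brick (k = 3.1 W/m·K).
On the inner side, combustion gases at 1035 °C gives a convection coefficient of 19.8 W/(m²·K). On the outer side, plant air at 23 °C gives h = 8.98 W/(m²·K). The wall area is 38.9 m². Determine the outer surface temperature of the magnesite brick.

T ≈ 373 °C

Treating each layer as a thermal resistance in series:
R_inner film = 1/(h_i·A) = 1/(19.8×38.9) = 0.001298 K/W
R_silica brick = L/(kA) = 0.175/(1.48×38.9) = 0.00304 K/W
R_magnesite brick = L/(kA) = 0.13/(3.1×38.9) = 0.001078 K/W
R_outer film = 1/(h_o·A) = 1/(8.98×38.9) = 0.002863 K/W
R_total = 0.008279 K/W;  Q = ΔT/R_total = 1012/0.008279 = 122200 W
T_interface = T_inner − Q·ΣR(inner→interface) = 1035 − 122000×0.005416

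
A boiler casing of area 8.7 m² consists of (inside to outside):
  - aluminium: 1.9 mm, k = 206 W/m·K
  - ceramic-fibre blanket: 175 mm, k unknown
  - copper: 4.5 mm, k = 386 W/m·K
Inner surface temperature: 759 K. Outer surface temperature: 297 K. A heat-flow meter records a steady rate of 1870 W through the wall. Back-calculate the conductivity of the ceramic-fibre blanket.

k ≈ 0.0814 W/(m·K)

Using the resistance-network approach (series):
R_aluminium = L/(kA) = 0.0019/(206×8.7) = 1.06×10^-6 K/W
R_copper = L/(kA) = 0.0045/(386×8.7) = 1.34×10^-6 K/W
Sum of known resistances R_other = 2.4×10^-6 K/W
Total R = ΔT/Q = 462/1870 = 0.2471 K/W
R_ceramic-fibre blanket = R_total − R_other = 0.2471 K/W
k = L/(R·A) = 0.175/(0.2471×8.7)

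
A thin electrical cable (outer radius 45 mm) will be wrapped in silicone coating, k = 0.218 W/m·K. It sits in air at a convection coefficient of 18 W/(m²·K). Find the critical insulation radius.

r_cr ≈ 12.1 mm

For a cylinder r_cr = k/h = 0.218/18
r_cr = 12.1 mm; since the bare radius (45 mm) is above r_cr, any added insulation will reduce heat loss.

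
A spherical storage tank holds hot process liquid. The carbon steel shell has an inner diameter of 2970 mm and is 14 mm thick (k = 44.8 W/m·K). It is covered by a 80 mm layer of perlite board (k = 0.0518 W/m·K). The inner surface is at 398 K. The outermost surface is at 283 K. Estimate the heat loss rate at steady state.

Q ≈ 2210 W

Each spherical layer contributes R = (1/r_i − 1/r_o)/(4πk):
R_carbon steel shell = (1/1.485 − 1/1.499)/(4π×44.8) = 1.117×10^-5 K/W
R_perlite board = (1/1.499 − 1/1.579)/(4π×0.0518) = 0.05192 K/W
R_total = 0.05193 K/W
Q = ΔT/R_total = 115/0.05193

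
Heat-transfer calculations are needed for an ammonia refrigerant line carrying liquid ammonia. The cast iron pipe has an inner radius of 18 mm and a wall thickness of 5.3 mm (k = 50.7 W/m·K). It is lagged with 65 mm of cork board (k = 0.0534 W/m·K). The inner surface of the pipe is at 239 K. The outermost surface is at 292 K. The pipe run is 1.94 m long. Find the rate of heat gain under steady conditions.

Q ≈ 25.9 W

Treating each annulus and film as a series resistance:
R_cast iron pipe wall = ln(23.3/18)/(2π×50.7×1.94) = 4.176×10^-4 K/W
R_cork board = ln(88.3/23.3)/(2π×0.0534×1.94) = 2.047 K/W
R_total = 2.047 K/W
Q = ΔT/R_total = 53/2.047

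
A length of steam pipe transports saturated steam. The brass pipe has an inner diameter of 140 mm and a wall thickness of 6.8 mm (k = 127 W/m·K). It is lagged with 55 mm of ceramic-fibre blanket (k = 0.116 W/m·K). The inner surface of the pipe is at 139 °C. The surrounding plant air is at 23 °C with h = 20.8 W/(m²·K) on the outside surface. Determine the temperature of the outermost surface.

Per-layer cylindrical resistances, series-summed:
R_brass pipe wall = ln(76.8/70)/(2π×127×1) = 1.162×10^-4 K/W
R_ceramic-fibre blanket = ln(131.8/76.8)/(2π×0.116×1) = 0.741 K/W
R_outer film = 1/(h_o·2πr_oL) = 1/(20.8×2π×0.1318×1) = 0.05806 K/W
R_total = 0.7992 K/W
Q = ΔT/R_total = 116/0.7992
Q = 145 W/m
T_interface = T_inner − Q·ΣR(inner→interface) = 139 − 145×0.7411

T ≈ 31.4 °C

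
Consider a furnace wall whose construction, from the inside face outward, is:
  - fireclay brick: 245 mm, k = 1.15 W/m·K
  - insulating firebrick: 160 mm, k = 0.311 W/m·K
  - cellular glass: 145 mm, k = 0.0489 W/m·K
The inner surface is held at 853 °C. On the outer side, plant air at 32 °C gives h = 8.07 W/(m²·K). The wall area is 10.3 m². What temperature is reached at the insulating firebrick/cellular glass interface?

T ≈ 697 °C

Treating each layer as a thermal resistance in series:
R_fireclay brick = L/(kA) = 0.245/(1.15×10.3) = 0.02068 K/W
R_insulating firebrick = L/(kA) = 0.16/(0.311×10.3) = 0.04995 K/W
R_cellular glass = L/(kA) = 0.145/(0.0489×10.3) = 0.2879 K/W
R_outer film = 1/(h_o·A) = 1/(8.07×10.3) = 0.01203 K/W
R_total = 0.3705 K/W;  Q = ΔT/R_total = 821/0.3705 = 2216 W
T_interface = T_inner − Q·ΣR(inner→interface) = 853 − 2220×0.07063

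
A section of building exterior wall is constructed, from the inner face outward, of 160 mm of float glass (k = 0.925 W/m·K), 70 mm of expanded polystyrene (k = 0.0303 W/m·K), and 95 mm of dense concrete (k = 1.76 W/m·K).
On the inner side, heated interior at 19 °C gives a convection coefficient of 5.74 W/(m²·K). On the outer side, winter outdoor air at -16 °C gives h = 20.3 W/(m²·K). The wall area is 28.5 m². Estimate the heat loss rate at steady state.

Treating each layer as a thermal resistance in series:
R_inner film = 1/(h_i·A) = 1/(5.74×28.5) = 0.006113 K/W
R_float glass = L/(kA) = 0.16/(0.925×28.5) = 0.006069 K/W
R_expanded polystyrene = L/(kA) = 0.07/(0.0303×28.5) = 0.08106 K/W
R_dense concrete = L/(kA) = 0.095/(1.76×28.5) = 0.001894 K/W
R_outer film = 1/(h_o·A) = 1/(20.3×28.5) = 0.001728 K/W
R_total = 0.09687 K/W
Q = ΔT / R_total = 35 / 0.09687

Q ≈ 361 W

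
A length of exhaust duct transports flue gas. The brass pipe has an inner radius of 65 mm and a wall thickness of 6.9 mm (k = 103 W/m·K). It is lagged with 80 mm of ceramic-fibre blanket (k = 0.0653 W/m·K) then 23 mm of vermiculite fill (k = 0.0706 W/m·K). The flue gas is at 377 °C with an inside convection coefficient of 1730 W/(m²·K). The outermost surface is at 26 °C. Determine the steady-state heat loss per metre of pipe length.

For a radial system each layer contributes R = ln(r_out/r_in)/(2πkL); films add R = 1/(hA).
R_inner film = 1/(h_i·2πr₁L) = 1/(1730×2π×0.065×1) = 0.001415 K/W
R_brass pipe wall = ln(71.9/65)/(2π×103×1) = 1.559×10^-4 K/W
R_ceramic-fibre blanket = ln(151.9/71.9)/(2π×0.0653×1) = 1.823 K/W
R_vermiculite fill = ln(174.9/151.9)/(2π×0.0706×1) = 0.3178 K/W
R_total = 2.142 K/W
Q = ΔT/R_total = 351/2.142

q′ ≈ 164 W/m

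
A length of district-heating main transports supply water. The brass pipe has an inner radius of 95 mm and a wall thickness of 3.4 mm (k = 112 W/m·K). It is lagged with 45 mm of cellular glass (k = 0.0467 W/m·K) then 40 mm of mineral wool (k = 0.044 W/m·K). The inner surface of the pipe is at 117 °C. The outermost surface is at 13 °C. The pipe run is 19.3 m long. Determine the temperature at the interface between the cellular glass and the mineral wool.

For a radial system each layer contributes R = ln(r_out/r_in)/(2πkL); films add R = 1/(hA).
R_brass pipe wall = ln(98.4/95)/(2π×112×19.3) = 2.589×10^-6 K/W
R_cellular glass = ln(143.4/98.4)/(2π×0.0467×19.3) = 0.0665 K/W
R_mineral wool = ln(183.4/143.4)/(2π×0.044×19.3) = 0.04611 K/W
R_total = 0.1126 K/W
Q = ΔT/R_total = 104/0.1126
Q = 924 W
T_interface = T_inner − Q·ΣR(inner→interface) = 117 − 924×0.0665

T ≈ 55.6 °C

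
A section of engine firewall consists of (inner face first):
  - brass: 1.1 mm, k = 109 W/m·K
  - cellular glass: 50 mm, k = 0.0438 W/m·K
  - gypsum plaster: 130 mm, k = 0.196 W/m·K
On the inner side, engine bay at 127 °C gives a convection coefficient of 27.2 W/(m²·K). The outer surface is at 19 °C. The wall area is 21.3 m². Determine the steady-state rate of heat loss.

Q ≈ 1250 W

Thermal resistances in series:
R_inner film = 1/(h_i·A) = 1/(27.2×21.3) = 0.001726 K/W
R_brass = L/(kA) = 0.0011/(109×21.3) = 4.738×10^-7 K/W
R_cellular glass = L/(kA) = 0.05/(0.0438×21.3) = 0.05359 K/W
R_gypsum plaster = L/(kA) = 0.13/(0.196×21.3) = 0.03114 K/W
R_total = 0.08646 K/W
Q = ΔT / R_total = 108 / 0.08646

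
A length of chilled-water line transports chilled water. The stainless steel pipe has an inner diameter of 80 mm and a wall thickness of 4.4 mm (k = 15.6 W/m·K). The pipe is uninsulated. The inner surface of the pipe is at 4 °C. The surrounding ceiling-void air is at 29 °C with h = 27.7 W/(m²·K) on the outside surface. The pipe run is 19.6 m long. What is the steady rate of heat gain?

Treating each annulus and film as a series resistance:
R_stainless steel pipe wall = ln(44.4/40)/(2π×15.6×19.6) = 5.432×10^-5 K/W
R_outer film = 1/(h_o·2πr_oL) = 1/(27.7×2π×0.0444×19.6) = 0.006602 K/W
R_total = 0.006657 K/W
Q = ΔT/R_total = 25/0.006657

Q ≈ 3760 W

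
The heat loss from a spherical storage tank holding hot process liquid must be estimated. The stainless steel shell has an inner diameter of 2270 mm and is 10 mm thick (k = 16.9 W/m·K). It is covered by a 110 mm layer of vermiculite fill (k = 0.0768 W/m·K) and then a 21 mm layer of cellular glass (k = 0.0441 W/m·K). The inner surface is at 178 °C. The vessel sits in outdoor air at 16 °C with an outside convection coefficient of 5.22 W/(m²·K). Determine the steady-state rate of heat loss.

Q ≈ 1440 W

Radial (spherical) resistances in series:
R_stainless steel shell = (1/1.135 − 1/1.145)/(4π×16.9) = 3.623×10^-5 K/W
R_vermiculite fill = (1/1.145 − 1/1.255)/(4π×0.0768) = 0.07932 K/W
R_cellular glass = (1/1.255 − 1/1.276)/(4π×0.0441) = 0.02366 K/W
R_outer film = 1/(h·4πr_o²) = 1/(5.22×4π×1.276²) = 0.009363 K/W
R_total = 0.1124 K/W
Q = ΔT/R_total = 162/0.1124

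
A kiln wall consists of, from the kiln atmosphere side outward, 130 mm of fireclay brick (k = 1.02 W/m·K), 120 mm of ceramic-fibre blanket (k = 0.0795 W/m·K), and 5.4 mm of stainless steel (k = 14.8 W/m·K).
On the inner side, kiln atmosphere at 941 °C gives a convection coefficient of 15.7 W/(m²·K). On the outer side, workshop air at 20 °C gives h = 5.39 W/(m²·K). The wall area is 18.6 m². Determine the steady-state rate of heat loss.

Using the resistance-network approach (series):
R_inner film = 1/(h_i·A) = 1/(15.7×18.6) = 0.003424 K/W
R_fireclay brick = L/(kA) = 0.13/(1.02×18.6) = 0.006852 K/W
R_ceramic-fibre blanket = L/(kA) = 0.12/(0.0795×18.6) = 0.08115 K/W
R_stainless steel = L/(kA) = 0.0054/(14.8×18.6) = 1.962×10^-5 K/W
R_outer film = 1/(h_o·A) = 1/(5.39×18.6) = 0.009975 K/W
R_total = 0.1014 K/W
Q = ΔT / R_total = 921 / 0.1014

Q ≈ 9080 W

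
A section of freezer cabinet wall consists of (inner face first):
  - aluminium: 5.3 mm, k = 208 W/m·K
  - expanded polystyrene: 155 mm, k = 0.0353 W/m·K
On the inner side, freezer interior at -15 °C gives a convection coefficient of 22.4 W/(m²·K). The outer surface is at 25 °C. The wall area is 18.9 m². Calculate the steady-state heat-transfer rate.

Q ≈ 170 W

Model the wall as resistances in series:
R_inner film = 1/(h_i·A) = 1/(22.4×18.9) = 0.002362 K/W
R_aluminium = L/(kA) = 0.0053/(208×18.9) = 1.348×10^-6 K/W
R_expanded polystyrene = L/(kA) = 0.155/(0.0353×18.9) = 0.2323 K/W
R_total = 0.2347 K/W
Q = ΔT / R_total = 40 / 0.2347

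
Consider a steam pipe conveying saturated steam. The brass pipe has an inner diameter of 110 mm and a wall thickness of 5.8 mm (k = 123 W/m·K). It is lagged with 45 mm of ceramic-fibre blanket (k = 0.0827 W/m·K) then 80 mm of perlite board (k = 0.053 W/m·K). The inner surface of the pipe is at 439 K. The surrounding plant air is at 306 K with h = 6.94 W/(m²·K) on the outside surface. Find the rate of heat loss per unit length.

q′ ≈ 46.2 W/m

Per-layer cylindrical resistances, series-summed:
R_brass pipe wall = ln(60.8/55)/(2π×123×1) = 1.297×10^-4 K/W
R_ceramic-fibre blanket = ln(105.8/60.8)/(2π×0.0827×1) = 1.066 K/W
R_perlite board = ln(185.8/105.8)/(2π×0.053×1) = 1.691 K/W
R_outer film = 1/(h_o·2πr_oL) = 1/(6.94×2π×0.1858×1) = 0.1234 K/W
R_total = 2.881 K/W
Q = ΔT/R_total = 133/2.881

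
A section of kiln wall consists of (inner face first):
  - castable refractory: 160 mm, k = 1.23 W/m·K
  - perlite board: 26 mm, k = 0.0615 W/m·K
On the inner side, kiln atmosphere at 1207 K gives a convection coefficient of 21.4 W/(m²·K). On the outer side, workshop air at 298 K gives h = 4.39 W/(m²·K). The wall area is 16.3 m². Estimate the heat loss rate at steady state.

Thermal resistances in series:
R_inner film = 1/(h_i·A) = 1/(21.4×16.3) = 0.002867 K/W
R_castable refractory = L/(kA) = 0.16/(1.23×16.3) = 0.00798 K/W
R_perlite board = L/(kA) = 0.026/(0.0615×16.3) = 0.02594 K/W
R_outer film = 1/(h_o·A) = 1/(4.39×16.3) = 0.01397 K/W
R_total = 0.05076 K/W
Q = ΔT / R_total = 909 / 0.05076

Q ≈ 17900 W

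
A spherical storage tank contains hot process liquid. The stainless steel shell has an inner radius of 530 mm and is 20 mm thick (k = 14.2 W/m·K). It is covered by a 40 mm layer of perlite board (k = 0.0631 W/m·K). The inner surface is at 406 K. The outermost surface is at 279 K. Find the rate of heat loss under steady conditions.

Q ≈ 815 W

Radial (spherical) resistances in series:
R_stainless steel shell = (1/0.53 − 1/0.55)/(4π×14.2) = 3.845×10^-4 K/W
R_perlite board = (1/0.55 − 1/0.59)/(4π×0.0631) = 0.1555 K/W
R_total = 0.1558 K/W
Q = ΔT/R_total = 127/0.1558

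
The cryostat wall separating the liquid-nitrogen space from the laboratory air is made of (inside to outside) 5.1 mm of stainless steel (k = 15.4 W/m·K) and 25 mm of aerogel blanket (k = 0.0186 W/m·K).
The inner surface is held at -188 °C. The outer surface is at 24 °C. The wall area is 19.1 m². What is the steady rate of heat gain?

Q ≈ 3010 W

Thermal resistances in series:
R_stainless steel = L/(kA) = 0.0051/(15.4×19.1) = 1.734×10^-5 K/W
R_aerogel blanket = L/(kA) = 0.025/(0.0186×19.1) = 0.07037 K/W
R_total = 0.07039 K/W
Q = ΔT / R_total = 212 / 0.07039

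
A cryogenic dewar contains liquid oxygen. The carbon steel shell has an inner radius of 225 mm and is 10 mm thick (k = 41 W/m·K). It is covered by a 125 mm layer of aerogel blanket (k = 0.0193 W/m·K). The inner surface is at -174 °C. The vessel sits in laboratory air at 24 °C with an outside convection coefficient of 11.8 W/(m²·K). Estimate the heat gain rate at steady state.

For a spherical shell R = (1/r₁ − 1/r₂)/(4πk); film R = 1/(h·4πr²). In series:
R_carbon steel shell = (1/0.225 − 1/0.235)/(4π×41) = 3.671×10^-4 K/W
R_aerogel blanket = (1/0.235 − 1/0.36)/(4π×0.0193) = 6.092 K/W
R_outer film = 1/(h·4πr_o²) = 1/(11.8×4π×0.36²) = 0.05204 K/W
R_total = 6.145 K/W
Q = ΔT/R_total = 198/6.145

Q ≈ 32.2 W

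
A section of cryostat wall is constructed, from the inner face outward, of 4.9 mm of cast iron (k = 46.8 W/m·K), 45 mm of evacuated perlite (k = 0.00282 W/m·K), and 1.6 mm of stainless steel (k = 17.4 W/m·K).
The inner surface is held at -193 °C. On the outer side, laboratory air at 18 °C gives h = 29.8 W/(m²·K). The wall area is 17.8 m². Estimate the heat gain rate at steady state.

Q ≈ 235 W

Series thermal resistances:
R_cast iron = L/(kA) = 0.0049/(46.8×17.8) = 5.882×10^-6 K/W
R_evacuated perlite = L/(kA) = 0.045/(0.00282×17.8) = 0.8965 K/W
R_stainless steel = L/(kA) = 0.0016/(17.4×17.8) = 5.166×10^-6 K/W
R_outer film = 1/(h_o·A) = 1/(29.8×17.8) = 0.001885 K/W
R_total = 0.8984 K/W
Q = ΔT / R_total = 211 / 0.8984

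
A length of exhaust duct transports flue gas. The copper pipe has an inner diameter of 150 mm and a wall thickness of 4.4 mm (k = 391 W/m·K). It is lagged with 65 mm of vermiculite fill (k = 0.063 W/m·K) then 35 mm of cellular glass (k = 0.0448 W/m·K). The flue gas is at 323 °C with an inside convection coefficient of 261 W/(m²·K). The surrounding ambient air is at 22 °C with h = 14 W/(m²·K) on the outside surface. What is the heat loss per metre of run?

q′ ≈ 128 W/m

Treating each annulus and film as a series resistance:
R_inner film = 1/(h_i·2πr₁L) = 1/(261×2π×0.075×1) = 0.008131 K/W
R_copper pipe wall = ln(79.4/75)/(2π×391×1) = 2.321×10^-5 K/W
R_vermiculite fill = ln(144.4/79.4)/(2π×0.063×1) = 1.511 K/W
R_cellular glass = ln(179.4/144.4)/(2π×0.0448×1) = 0.771 K/W
R_outer film = 1/(h_o·2πr_oL) = 1/(14×2π×0.1794×1) = 0.06337 K/W
R_total = 2.353 K/W
Q = ΔT/R_total = 301/2.353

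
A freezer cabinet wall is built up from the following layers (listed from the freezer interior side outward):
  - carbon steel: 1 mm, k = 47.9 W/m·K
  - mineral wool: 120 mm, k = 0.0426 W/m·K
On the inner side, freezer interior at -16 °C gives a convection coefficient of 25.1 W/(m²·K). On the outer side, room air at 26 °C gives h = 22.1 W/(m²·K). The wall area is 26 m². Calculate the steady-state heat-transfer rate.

Q ≈ 376 W

Model the wall as resistances in series:
R_inner film = 1/(h_i·A) = 1/(25.1×26) = 0.001532 K/W
R_carbon steel = L/(kA) = 0.001/(47.9×26) = 8.03×10^-7 K/W
R_mineral wool = L/(kA) = 0.12/(0.0426×26) = 0.1083 K/W
R_outer film = 1/(h_o·A) = 1/(22.1×26) = 0.00174 K/W
R_total = 0.1116 K/W
Q = ΔT / R_total = 42 / 0.1116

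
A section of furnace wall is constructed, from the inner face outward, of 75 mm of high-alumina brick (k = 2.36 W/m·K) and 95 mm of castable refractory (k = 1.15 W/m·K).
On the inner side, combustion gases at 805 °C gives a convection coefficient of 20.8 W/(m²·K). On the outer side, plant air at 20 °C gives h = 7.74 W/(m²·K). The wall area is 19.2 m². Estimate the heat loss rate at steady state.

Q ≈ 51700 W

Thermal resistances in series:
R_inner film = 1/(h_i·A) = 1/(20.8×19.2) = 0.002504 K/W
R_high-alumina brick = L/(kA) = 0.075/(2.36×19.2) = 0.001655 K/W
R_castable refractory = L/(kA) = 0.095/(1.15×19.2) = 0.004303 K/W
R_outer film = 1/(h_o·A) = 1/(7.74×19.2) = 0.006729 K/W
R_total = 0.01519 K/W
Q = ΔT / R_total = 785 / 0.01519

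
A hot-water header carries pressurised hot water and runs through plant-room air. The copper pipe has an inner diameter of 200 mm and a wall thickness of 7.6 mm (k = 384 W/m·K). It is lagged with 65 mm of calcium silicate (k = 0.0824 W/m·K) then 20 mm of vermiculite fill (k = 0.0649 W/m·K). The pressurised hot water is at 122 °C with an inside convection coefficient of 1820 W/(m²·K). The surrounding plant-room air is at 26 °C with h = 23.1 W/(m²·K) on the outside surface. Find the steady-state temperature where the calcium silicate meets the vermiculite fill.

T ≈ 50 °C

Treating each annulus and film as a series resistance:
R_inner film = 1/(h_i·2πr₁L) = 1/(1820×2π×0.1×1) = 8.745×10^-4 K/W
R_copper pipe wall = ln(107.6/100)/(2π×384×1) = 3.036×10^-5 K/W
R_calcium silicate = ln(172.6/107.6)/(2π×0.0824×1) = 0.9127 K/W
R_vermiculite fill = ln(192.6/172.6)/(2π×0.0649×1) = 0.2689 K/W
R_outer film = 1/(h_o·2πr_oL) = 1/(23.1×2π×0.1926×1) = 0.03577 K/W
R_total = 1.218 K/W
Q = ΔT/R_total = 96/1.218
Q = 78.8 W/m
T_interface = T_inner − Q·ΣR(inner→interface) = 122 − 78.8×0.9136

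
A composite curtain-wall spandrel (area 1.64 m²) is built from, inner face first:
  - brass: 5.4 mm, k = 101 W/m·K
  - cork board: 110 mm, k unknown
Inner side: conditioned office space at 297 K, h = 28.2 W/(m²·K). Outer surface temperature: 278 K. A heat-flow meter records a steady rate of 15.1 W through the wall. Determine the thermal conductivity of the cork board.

k ≈ 0.0542 W/(m·K)

Treating each layer as a thermal resistance in series:
R_inner film = 1/(h_i·A) = 1/(28.2×1.64) = 0.02162 K/W
R_brass = L/(kA) = 0.0054/(101×1.64) = 3.26×10^-5 K/W
Sum of known resistances R_other = 0.02166 K/W
Total R = ΔT/Q = 19/15.1 = 1.258 K/W
R_cork board = R_total − R_other = 1.237 K/W
k = L/(R·A) = 0.11/(1.237×1.64)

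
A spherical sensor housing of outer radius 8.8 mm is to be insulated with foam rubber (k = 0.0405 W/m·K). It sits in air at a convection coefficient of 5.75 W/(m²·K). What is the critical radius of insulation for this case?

r_cr ≈ 14.1 mm

For a sphere r_cr = 2k/h = 2×0.0405/5.75
r_cr = 14.1 mm; since the bare radius (8.8 mm) is below r_cr, adding a thin layer of insulation will *increase* heat loss.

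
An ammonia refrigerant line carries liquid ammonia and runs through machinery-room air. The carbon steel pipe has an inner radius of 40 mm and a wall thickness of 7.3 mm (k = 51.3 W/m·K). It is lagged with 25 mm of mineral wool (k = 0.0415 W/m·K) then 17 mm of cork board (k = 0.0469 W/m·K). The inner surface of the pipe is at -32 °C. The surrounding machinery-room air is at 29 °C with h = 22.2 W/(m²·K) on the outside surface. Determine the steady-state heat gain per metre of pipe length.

q′ ≈ 25.2 W/m

Per-layer cylindrical resistances, series-summed:
R_carbon steel pipe wall = ln(47.3/40)/(2π×51.3×1) = 5.201×10^-4 K/W
R_mineral wool = ln(72.3/47.3)/(2π×0.0415×1) = 1.627 K/W
R_cork board = ln(89.3/72.3)/(2π×0.0469×1) = 0.7166 K/W
R_outer film = 1/(h_o·2πr_oL) = 1/(22.2×2π×0.0893×1) = 0.08028 K/W
R_total = 2.425 K/W
Q = ΔT/R_total = 61/2.425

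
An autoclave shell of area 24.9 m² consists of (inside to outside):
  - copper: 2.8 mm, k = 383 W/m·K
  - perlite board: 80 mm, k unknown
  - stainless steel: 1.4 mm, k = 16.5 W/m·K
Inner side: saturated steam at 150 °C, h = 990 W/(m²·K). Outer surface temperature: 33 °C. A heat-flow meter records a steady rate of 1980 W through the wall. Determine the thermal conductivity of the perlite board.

k ≈ 0.0544 W/(m·K)

Model the wall as resistances in series:
R_inner film = 1/(h_i·A) = 1/(990×24.9) = 4.057×10^-5 K/W
R_copper = L/(kA) = 0.0028/(383×24.9) = 2.936×10^-7 K/W
R_stainless steel = L/(kA) = 0.0014/(16.5×24.9) = 3.408×10^-6 K/W
Sum of known resistances R_other = 4.427×10^-5 K/W
Total R = ΔT/Q = 117/1980 = 0.05909 K/W
R_perlite board = R_total − R_other = 0.05905 K/W
k = L/(R·A) = 0.08/(0.05905×24.9)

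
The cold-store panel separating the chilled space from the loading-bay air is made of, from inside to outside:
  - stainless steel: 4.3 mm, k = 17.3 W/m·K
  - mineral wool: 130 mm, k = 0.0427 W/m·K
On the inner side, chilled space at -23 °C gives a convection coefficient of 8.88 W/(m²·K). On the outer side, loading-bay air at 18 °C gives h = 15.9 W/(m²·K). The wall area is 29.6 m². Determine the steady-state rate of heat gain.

Using the resistance-network approach (series):
R_inner film = 1/(h_i·A) = 1/(8.88×29.6) = 0.003804 K/W
R_stainless steel = L/(kA) = 0.0043/(17.3×29.6) = 8.397×10^-6 K/W
R_mineral wool = L/(kA) = 0.13/(0.0427×29.6) = 0.1029 K/W
R_outer film = 1/(h_o·A) = 1/(15.9×29.6) = 0.002125 K/W
R_total = 0.1088 K/W
Q = ΔT / R_total = 41 / 0.1088

Q ≈ 377 W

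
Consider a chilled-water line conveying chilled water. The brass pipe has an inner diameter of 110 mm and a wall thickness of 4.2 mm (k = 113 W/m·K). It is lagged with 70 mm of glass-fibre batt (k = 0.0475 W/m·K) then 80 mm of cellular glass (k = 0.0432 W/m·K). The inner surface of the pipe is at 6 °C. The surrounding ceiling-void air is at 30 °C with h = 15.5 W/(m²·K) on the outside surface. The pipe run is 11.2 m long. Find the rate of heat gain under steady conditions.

Treating each annulus and film as a series resistance:
R_brass pipe wall = ln(59.2/55)/(2π×113×11.2) = 9.254×10^-6 K/W
R_glass-fibre batt = ln(129.2/59.2)/(2π×0.0475×11.2) = 0.2335 K/W
R_cellular glass = ln(209.2/129.2)/(2π×0.0432×11.2) = 0.1585 K/W
R_outer film = 1/(h_o·2πr_oL) = 1/(15.5×2π×0.2092×11.2) = 0.004382 K/W
R_total = 0.3964 K/W
Q = ΔT/R_total = 24/0.3964

Q ≈ 60.5 W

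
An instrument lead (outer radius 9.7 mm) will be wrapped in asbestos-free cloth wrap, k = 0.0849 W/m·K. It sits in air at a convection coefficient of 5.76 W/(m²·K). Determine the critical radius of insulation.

r_cr ≈ 14.7 mm

For a cylinder r_cr = k/h = 0.0849/5.76
r_cr = 14.7 mm; since the bare radius (9.7 mm) is below r_cr, adding a thin layer of insulation will *increase* heat loss.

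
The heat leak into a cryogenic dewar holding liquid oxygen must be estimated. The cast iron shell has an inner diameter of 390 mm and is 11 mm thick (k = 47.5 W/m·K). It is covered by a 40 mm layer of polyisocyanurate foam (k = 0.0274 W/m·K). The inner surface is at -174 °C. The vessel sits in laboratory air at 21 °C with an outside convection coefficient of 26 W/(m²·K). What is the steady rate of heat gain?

Each spherical layer contributes R = (1/r_i − 1/r_o)/(4πk):
R_cast iron shell = (1/0.195 − 1/0.206)/(4π×47.5) = 4.588×10^-4 K/W
R_polyisocyanurate foam = (1/0.206 − 1/0.246)/(4π×0.0274) = 2.292 K/W
R_outer film = 1/(h·4πr_o²) = 1/(26×4π×0.246²) = 0.05058 K/W
R_total = 2.343 K/W
Q = ΔT/R_total = 195/2.343

Q ≈ 83.2 W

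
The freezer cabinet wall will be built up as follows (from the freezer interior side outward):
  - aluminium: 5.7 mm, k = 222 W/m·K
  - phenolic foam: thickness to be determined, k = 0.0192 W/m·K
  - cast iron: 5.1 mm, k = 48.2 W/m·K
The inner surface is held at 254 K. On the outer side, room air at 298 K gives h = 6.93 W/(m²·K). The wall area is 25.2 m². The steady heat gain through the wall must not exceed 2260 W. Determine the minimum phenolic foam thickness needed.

L ≈ 6.65 mm

Model the wall as resistances in series:
R_aluminium = L/(kA) = 0.0057/(222×25.2) = 1.019×10^-6 K/W
R_cast iron = L/(kA) = 0.0051/(48.2×25.2) = 4.199×10^-6 K/W
R_outer film = 1/(h_o·A) = 1/(6.93×25.2) = 0.005726 K/W
Sum of the known resistances R_other = 0.005731 K/W
Required total resistance R_tot = ΔT/Q_allow = 44/2260 = 0.01947 K/W
R_phenolic foam = R_tot − R_other = 0.01374 K/W
L = R·k·A = 0.01374×0.0192×25.2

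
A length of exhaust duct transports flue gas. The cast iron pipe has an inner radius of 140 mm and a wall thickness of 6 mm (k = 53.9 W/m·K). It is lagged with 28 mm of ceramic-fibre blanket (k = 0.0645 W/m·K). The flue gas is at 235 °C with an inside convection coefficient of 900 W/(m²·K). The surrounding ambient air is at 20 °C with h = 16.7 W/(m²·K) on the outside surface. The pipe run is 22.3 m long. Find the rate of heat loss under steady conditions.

Q ≈ 9800 W

For a radial system each layer contributes R = ln(r_out/r_in)/(2πkL); films add R = 1/(hA).
R_inner film = 1/(h_i·2πr₁L) = 1/(900×2π×0.14×22.3) = 5.664×10^-5 K/W
R_cast iron pipe wall = ln(146/140)/(2π×53.9×22.3) = 5.557×10^-6 K/W
R_ceramic-fibre blanket = ln(174/146)/(2π×0.0645×22.3) = 0.01941 K/W
R_outer film = 1/(h_o·2πr_oL) = 1/(16.7×2π×0.174×22.3) = 0.002456 K/W
R_total = 0.02193 K/W
Q = ΔT/R_total = 215/0.02193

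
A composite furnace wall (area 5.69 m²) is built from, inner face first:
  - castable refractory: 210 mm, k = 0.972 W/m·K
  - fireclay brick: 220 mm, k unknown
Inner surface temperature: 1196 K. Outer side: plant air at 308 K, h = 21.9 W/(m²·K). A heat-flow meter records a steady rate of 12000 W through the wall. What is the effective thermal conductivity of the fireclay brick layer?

Treating each layer as a thermal resistance in series:
R_castable refractory = L/(kA) = 0.21/(0.972×5.69) = 0.03797 K/W
R_outer film = 1/(h_o·A) = 1/(21.9×5.69) = 0.008025 K/W
Sum of known resistances R_other = 0.04599 K/W
Total R = ΔT/Q = 888/12000 = 0.074 K/W
R_fireclay brick = R_total − R_other = 0.02801 K/W
k = L/(R·A) = 0.22/(0.02801×5.69)

k ≈ 1.38 W/(m·K)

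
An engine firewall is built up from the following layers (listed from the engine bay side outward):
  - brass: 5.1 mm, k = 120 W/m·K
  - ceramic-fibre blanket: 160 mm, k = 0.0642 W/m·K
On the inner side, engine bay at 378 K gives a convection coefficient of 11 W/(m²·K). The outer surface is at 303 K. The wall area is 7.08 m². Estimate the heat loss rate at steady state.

Using the resistance-network approach (series):
R_inner film = 1/(h_i·A) = 1/(11×7.08) = 0.01284 K/W
R_brass = L/(kA) = 0.0051/(120×7.08) = 6.003×10^-6 K/W
R_ceramic-fibre blanket = L/(kA) = 0.16/(0.0642×7.08) = 0.352 K/W
R_total = 0.3649 K/W
Q = ΔT / R_total = 75 / 0.3649

Q ≈ 206 W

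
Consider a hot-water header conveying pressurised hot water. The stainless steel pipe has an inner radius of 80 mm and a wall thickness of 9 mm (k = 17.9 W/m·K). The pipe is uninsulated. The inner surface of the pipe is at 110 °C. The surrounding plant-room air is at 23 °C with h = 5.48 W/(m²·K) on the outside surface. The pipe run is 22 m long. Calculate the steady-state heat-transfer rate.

For a radial system each layer contributes R = ln(r_out/r_in)/(2πkL); films add R = 1/(hA).
R_stainless steel pipe wall = ln(89/80)/(2π×17.9×22) = 4.309×10^-5 K/W
R_outer film = 1/(h_o·2πr_oL) = 1/(5.48×2π×0.089×22) = 0.01483 K/W
R_total = 0.01488 K/W
Q = ΔT/R_total = 87/0.01488

Q ≈ 5850 W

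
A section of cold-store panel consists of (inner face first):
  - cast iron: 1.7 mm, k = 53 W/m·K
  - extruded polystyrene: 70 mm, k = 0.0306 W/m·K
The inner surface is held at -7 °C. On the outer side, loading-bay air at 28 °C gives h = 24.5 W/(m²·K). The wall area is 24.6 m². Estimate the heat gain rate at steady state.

Q ≈ 370 W

Using the resistance-network approach (series):
R_cast iron = L/(kA) = 0.0017/(53×24.6) = 1.304×10^-6 K/W
R_extruded polystyrene = L/(kA) = 0.07/(0.0306×24.6) = 0.09299 K/W
R_outer film = 1/(h_o·A) = 1/(24.5×24.6) = 0.001659 K/W
R_total = 0.09465 K/W
Q = ΔT / R_total = 35 / 0.09465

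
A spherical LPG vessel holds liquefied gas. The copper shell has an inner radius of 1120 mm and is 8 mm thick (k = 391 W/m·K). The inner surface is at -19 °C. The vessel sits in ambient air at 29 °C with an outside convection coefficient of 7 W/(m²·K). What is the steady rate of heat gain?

Q ≈ 5370 W

Spherical conduction: R = (1/r_in − 1/r_out)/(4πk) per layer; series-sum.
R_copper shell = (1/1.12 − 1/1.128)/(4π×391) = 1.289×10^-6 K/W
R_outer film = 1/(h·4πr_o²) = 1/(7×4π×1.128²) = 0.008935 K/W
R_total = 0.008936 K/W
Q = ΔT/R_total = 48/0.008936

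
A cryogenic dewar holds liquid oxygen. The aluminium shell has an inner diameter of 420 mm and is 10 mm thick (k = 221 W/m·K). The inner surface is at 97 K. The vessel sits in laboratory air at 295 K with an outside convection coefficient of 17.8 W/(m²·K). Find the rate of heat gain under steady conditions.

For a spherical shell R = (1/r₁ − 1/r₂)/(4πk); film R = 1/(h·4πr²). In series:
R_aluminium shell = (1/0.21 − 1/0.22)/(4π×221) = 7.794×10^-5 K/W
R_outer film = 1/(h·4πr_o²) = 1/(17.8×4π×0.22²) = 0.09237 K/W
R_total = 0.09245 K/W
Q = ΔT/R_total = 198/0.09245

Q ≈ 2140 W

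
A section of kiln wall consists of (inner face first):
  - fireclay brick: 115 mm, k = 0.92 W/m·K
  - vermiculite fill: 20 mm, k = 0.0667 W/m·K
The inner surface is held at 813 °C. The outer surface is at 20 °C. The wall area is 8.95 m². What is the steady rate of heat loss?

Q ≈ 16700 W

Model the wall as resistances in series:
R_fireclay brick = L/(kA) = 0.115/(0.92×8.95) = 0.01397 K/W
R_vermiculite fill = L/(kA) = 0.02/(0.0667×8.95) = 0.0335 K/W
R_total = 0.04747 K/W
Q = ΔT / R_total = 793 / 0.04747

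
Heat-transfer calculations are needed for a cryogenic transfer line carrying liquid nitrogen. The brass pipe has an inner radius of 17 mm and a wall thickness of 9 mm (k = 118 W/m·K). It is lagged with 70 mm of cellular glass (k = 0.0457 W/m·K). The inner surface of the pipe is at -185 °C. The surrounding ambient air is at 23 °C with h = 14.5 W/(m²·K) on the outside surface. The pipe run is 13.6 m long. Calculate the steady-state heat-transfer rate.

Q ≈ 607 W

Per-layer cylindrical resistances, series-summed:
R_brass pipe wall = ln(26/17)/(2π×118×13.6) = 4.214×10^-5 K/W
R_cellular glass = ln(96/26)/(2π×0.0457×13.6) = 0.3345 K/W
R_outer film = 1/(h_o·2πr_oL) = 1/(14.5×2π×0.096×13.6) = 0.008407 K/W
R_total = 0.3429 K/W
Q = ΔT/R_total = 208/0.3429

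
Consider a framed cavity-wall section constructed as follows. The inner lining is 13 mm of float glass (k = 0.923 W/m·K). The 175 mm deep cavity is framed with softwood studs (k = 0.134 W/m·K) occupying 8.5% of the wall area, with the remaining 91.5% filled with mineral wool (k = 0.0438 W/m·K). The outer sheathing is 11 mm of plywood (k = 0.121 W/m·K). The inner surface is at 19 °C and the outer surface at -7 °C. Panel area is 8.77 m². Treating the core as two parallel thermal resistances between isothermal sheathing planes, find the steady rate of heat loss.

Q ≈ 65.1 W

Sheathing layers in series; stud and cavity paths in parallel between them.
R_inner = 0.013/(0.923×8.77) = 0.001606 K/W
R_stud  = 0.175/(0.134×0.085×8.77) = 1.752 K/W
R_cav   = 0.175/(0.0438×0.915×8.77) = 0.4979 K/W
1/R_core = 1/R_stud + 1/R_cav → R_core = 0.3877 K/W
R_outer = 0.011/(0.121×8.77) = 0.01037 K/W
R_total = 0.3997 K/W
Q = ΔT/R_total = 26/0.3997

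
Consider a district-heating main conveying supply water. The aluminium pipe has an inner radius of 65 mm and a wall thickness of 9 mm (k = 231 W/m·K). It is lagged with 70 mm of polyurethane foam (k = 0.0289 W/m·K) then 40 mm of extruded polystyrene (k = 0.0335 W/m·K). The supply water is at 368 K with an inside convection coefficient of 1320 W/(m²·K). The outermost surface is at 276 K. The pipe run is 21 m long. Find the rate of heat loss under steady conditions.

Q ≈ 400 W

For a radial system each layer contributes R = ln(r_out/r_in)/(2πkL); films add R = 1/(hA).
R_inner film = 1/(h_i·2πr₁L) = 1/(1320×2π×0.065×21) = 8.833×10^-5 K/W
R_aluminium pipe wall = ln(74/65)/(2π×231×21) = 4.255×10^-6 K/W
R_polyurethane foam = ln(144/74)/(2π×0.0289×21) = 0.1746 K/W
R_extruded polystyrene = ln(184/144)/(2π×0.0335×21) = 0.05545 K/W
R_total = 0.2301 K/W
Q = ΔT/R_total = 92/0.2301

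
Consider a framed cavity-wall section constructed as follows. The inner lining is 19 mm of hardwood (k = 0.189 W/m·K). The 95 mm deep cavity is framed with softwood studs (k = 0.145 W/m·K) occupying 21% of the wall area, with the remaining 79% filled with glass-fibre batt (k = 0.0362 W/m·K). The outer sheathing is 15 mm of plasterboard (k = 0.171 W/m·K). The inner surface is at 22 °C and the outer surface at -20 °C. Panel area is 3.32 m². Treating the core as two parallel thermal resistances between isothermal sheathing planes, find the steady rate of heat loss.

Q ≈ 77.6 W

Sheathing layers in series; stud and cavity paths in parallel between them.
R_inner = 0.019/(0.189×3.32) = 0.03028 K/W
R_stud  = 0.095/(0.145×0.21×3.32) = 0.9397 K/W
R_cav   = 0.095/(0.0362×0.79×3.32) = 1.001 K/W
1/R_core = 1/R_stud + 1/R_cav → R_core = 0.4846 K/W
R_outer = 0.015/(0.171×3.32) = 0.02642 K/W
R_total = 0.5413 K/W
Q = ΔT/R_total = 42/0.5413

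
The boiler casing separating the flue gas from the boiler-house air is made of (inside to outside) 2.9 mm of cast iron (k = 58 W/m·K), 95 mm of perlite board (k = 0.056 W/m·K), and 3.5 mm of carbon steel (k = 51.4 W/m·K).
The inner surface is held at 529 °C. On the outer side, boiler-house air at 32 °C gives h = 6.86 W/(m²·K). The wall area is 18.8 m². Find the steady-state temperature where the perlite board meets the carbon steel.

Using the resistance-network approach (series):
R_cast iron = L/(kA) = 0.0029/(58×18.8) = 2.66×10^-6 K/W
R_perlite board = L/(kA) = 0.095/(0.056×18.8) = 0.09024 K/W
R_carbon steel = L/(kA) = 0.0035/(51.4×18.8) = 3.622×10^-6 K/W
R_outer film = 1/(h_o·A) = 1/(6.86×18.8) = 0.007754 K/W
R_total = 0.098 K/W;  Q = ΔT/R_total = 497/0.098 = 5072 W
T_interface = T_inner − Q·ΣR(inner→interface) = 529 − 5070×0.09024

T ≈ 71.3 °C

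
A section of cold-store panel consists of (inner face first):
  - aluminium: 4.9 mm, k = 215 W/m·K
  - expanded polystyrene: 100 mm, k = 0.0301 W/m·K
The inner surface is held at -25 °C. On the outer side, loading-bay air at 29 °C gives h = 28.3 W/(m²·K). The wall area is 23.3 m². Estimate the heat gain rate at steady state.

Using the resistance-network approach (series):
R_aluminium = L/(kA) = 0.0049/(215×23.3) = 9.781×10^-7 K/W
R_expanded polystyrene = L/(kA) = 0.1/(0.0301×23.3) = 0.1426 K/W
R_outer film = 1/(h_o·A) = 1/(28.3×23.3) = 0.001517 K/W
R_total = 0.1441 K/W
Q = ΔT / R_total = 54 / 0.1441

Q ≈ 375 W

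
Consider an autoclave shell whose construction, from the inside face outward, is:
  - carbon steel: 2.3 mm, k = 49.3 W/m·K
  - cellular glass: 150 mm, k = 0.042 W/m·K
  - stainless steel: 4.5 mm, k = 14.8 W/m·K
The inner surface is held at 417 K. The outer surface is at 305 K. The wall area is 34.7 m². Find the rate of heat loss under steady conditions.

Treating each layer as a thermal resistance in series:
R_carbon steel = L/(kA) = 0.0023/(49.3×34.7) = 1.344×10^-6 K/W
R_cellular glass = L/(kA) = 0.15/(0.042×34.7) = 0.1029 K/W
R_stainless steel = L/(kA) = 0.0045/(14.8×34.7) = 8.762×10^-6 K/W
R_total = 0.1029 K/W
Q = ΔT / R_total = 112 / 0.1029

Q ≈ 1090 W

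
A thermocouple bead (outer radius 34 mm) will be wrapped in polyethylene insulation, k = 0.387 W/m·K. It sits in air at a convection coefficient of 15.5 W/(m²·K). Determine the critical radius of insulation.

r_cr ≈ 49.9 mm

For a sphere r_cr = 2k/h = 2×0.387/15.5
r_cr = 49.9 mm; since the bare radius (34 mm) is below r_cr, adding a thin layer of insulation will *increase* heat loss.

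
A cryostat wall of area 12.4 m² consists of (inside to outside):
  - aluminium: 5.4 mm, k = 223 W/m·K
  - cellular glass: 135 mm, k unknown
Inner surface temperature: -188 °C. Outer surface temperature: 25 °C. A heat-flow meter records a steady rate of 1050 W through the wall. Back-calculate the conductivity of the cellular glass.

Thermal resistances in series:
R_aluminium = L/(kA) = 0.0054/(223×12.4) = 1.953×10^-6 K/W
Sum of known resistances R_other = 1.953×10^-6 K/W
Total R = ΔT/Q = 213/1050 = 0.2029 K/W
R_cellular glass = R_total − R_other = 0.2029 K/W
k = L/(R·A) = 0.135/(0.2029×12.4)

k ≈ 0.0537 W/(m·K)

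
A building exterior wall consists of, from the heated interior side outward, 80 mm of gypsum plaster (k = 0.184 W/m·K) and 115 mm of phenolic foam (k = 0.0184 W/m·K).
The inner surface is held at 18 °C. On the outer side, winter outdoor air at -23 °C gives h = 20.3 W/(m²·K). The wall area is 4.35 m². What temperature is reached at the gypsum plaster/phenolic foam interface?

T ≈ 15.4 °C

Model the wall as resistances in series:
R_gypsum plaster = L/(kA) = 0.08/(0.184×4.35) = 0.09995 K/W
R_phenolic foam = L/(kA) = 0.115/(0.0184×4.35) = 1.437 K/W
R_outer film = 1/(h_o·A) = 1/(20.3×4.35) = 0.01132 K/W
R_total = 1.548 K/W;  Q = ΔT/R_total = 41/1.548 = 26.48 W
T_interface = T_inner − Q·ΣR(inner→interface) = 18 − 26.5×0.09995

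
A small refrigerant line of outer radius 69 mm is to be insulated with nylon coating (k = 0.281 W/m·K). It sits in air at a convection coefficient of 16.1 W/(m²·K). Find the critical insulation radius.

For a cylinder r_cr = k/h = 0.281/16.1
r_cr = 17.5 mm; since the bare radius (69 mm) is above r_cr, any added insulation will reduce heat loss.

r_cr ≈ 17.5 mm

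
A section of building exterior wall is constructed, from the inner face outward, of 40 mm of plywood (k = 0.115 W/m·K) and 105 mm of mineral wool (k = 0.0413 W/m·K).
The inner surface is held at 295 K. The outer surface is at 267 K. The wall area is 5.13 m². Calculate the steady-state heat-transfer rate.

Treating each layer as a thermal resistance in series:
R_plywood = L/(kA) = 0.04/(0.115×5.13) = 0.0678 K/W
R_mineral wool = L/(kA) = 0.105/(0.0413×5.13) = 0.4956 K/W
R_total = 0.5634 K/W
Q = ΔT / R_total = 28 / 0.5634

Q ≈ 49.7 W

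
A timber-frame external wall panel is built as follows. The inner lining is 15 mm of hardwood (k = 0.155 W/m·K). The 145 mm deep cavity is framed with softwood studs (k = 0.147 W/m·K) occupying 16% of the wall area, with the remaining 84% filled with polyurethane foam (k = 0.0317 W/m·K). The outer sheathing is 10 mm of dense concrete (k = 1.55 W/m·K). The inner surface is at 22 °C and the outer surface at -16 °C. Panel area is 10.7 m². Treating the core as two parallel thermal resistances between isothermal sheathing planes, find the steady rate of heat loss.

Q ≈ 136 W

Sheathing layers in series; stud and cavity paths in parallel between them.
R_inner = 0.015/(0.155×10.7) = 0.009044 K/W
R_stud  = 0.145/(0.147×0.16×10.7) = 0.5762 K/W
R_cav   = 0.145/(0.0317×0.84×10.7) = 0.5089 K/W
1/R_core = 1/R_stud + 1/R_cav → R_core = 0.2702 K/W
R_outer = 0.01/(1.55×10.7) = 6.03×10^-4 K/W
R_total = 0.2799 K/W
Q = ΔT/R_total = 38/0.2799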